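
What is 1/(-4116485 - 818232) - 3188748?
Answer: -15735568964317/4934717 ≈ -3.1887e+6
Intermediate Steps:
1/(-4116485 - 818232) - 3188748 = 1/(-4934717) - 3188748 = -1/4934717 - 3188748 = -15735568964317/4934717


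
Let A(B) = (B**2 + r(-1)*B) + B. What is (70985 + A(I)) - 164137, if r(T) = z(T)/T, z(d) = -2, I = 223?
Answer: -42754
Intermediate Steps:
r(T) = -2/T
A(B) = B**2 + 3*B (A(B) = (B**2 + (-2/(-1))*B) + B = (B**2 + (-2*(-1))*B) + B = (B**2 + 2*B) + B = B**2 + 3*B)
(70985 + A(I)) - 164137 = (70985 + 223*(3 + 223)) - 164137 = (70985 + 223*226) - 164137 = (70985 + 50398) - 164137 = 121383 - 164137 = -42754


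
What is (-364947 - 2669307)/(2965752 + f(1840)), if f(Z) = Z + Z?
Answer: -1517127/1484716 ≈ -1.0218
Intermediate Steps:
f(Z) = 2*Z
(-364947 - 2669307)/(2965752 + f(1840)) = (-364947 - 2669307)/(2965752 + 2*1840) = -3034254/(2965752 + 3680) = -3034254/2969432 = -3034254*1/2969432 = -1517127/1484716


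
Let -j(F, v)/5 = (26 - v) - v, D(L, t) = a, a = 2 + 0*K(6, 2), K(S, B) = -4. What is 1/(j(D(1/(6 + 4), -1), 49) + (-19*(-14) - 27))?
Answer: 1/599 ≈ 0.0016694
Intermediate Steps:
a = 2 (a = 2 + 0*(-4) = 2 + 0 = 2)
D(L, t) = 2
j(F, v) = -130 + 10*v (j(F, v) = -5*((26 - v) - v) = -5*(26 - 2*v) = -130 + 10*v)
1/(j(D(1/(6 + 4), -1), 49) + (-19*(-14) - 27)) = 1/((-130 + 10*49) + (-19*(-14) - 27)) = 1/((-130 + 490) + (266 - 27)) = 1/(360 + 239) = 1/599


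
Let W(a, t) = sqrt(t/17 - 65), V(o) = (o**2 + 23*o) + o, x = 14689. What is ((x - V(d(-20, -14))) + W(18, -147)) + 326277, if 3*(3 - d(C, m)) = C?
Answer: 3065765/9 + 2*I*sqrt(5321)/17 ≈ 3.4064e+5 + 8.5818*I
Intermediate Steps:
d(C, m) = 3 - C/3
V(o) = o**2 + 24*o
W(a, t) = sqrt(-65 + t/17) (W(a, t) = sqrt(t*(1/17) - 65) = sqrt(t/17 - 65) = sqrt(-65 + t/17))
((x - V(d(-20, -14))) + W(18, -147)) + 326277 = ((14689 - (3 - 1/3*(-20))*(24 + (3 - 1/3*(-20)))) + sqrt(-18785 + 17*(-147))/17) + 326277 = ((14689 - (3 + 20/3)*(24 + (3 + 20/3))) + sqrt(-18785 - 2499)/17) + 326277 = ((14689 - 29*(24 + 29/3)/3) + sqrt(-21284)/17) + 326277 = ((14689 - 29*101/(3*3)) + (2*I*sqrt(5321))/17) + 326277 = ((14689 - 1*2929/9) + 2*I*sqrt(5321)/17) + 326277 = ((14689 - 2929/9) + 2*I*sqrt(5321)/17) + 326277 = (129272/9 + 2*I*sqrt(5321)/17) + 326277 = 3065765/9 + 2*I*sqrt(5321)/17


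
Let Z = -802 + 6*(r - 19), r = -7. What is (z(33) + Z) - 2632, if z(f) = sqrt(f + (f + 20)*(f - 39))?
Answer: -3590 + I*sqrt(285) ≈ -3590.0 + 16.882*I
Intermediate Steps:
Z = -958 (Z = -802 + 6*(-7 - 19) = -802 + 6*(-26) = -802 - 156 = -958)
z(f) = sqrt(f + (-39 + f)*(20 + f)) (z(f) = sqrt(f + (20 + f)*(-39 + f)) = sqrt(f + (-39 + f)*(20 + f)))
(z(33) + Z) - 2632 = (sqrt(-780 + 33**2 - 18*33) - 958) - 2632 = (sqrt(-780 + 1089 - 594) - 958) - 2632 = (sqrt(-285) - 958) - 2632 = (I*sqrt(285) - 958) - 2632 = (-958 + I*sqrt(285)) - 2632 = -3590 + I*sqrt(285)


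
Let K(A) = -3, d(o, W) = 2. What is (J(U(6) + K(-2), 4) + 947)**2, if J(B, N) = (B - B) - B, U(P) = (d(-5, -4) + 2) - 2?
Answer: 898704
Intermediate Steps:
U(P) = 2 (U(P) = (2 + 2) - 2 = 4 - 2 = 2)
J(B, N) = -B (J(B, N) = 0 - B = -B)
(J(U(6) + K(-2), 4) + 947)**2 = (-(2 - 3) + 947)**2 = (-1*(-1) + 947)**2 = (1 + 947)**2 = 948**2 = 898704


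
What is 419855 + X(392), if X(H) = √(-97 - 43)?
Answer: 419855 + 2*I*√35 ≈ 4.1986e+5 + 11.832*I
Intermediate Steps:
X(H) = 2*I*√35 (X(H) = √(-140) = 2*I*√35)
419855 + X(392) = 419855 + 2*I*√35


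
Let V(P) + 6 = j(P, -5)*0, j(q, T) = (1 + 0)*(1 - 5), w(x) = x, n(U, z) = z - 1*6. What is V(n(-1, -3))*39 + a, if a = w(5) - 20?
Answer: -249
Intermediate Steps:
n(U, z) = -6 + z (n(U, z) = z - 6 = -6 + z)
j(q, T) = -4 (j(q, T) = 1*(-4) = -4)
V(P) = -6 (V(P) = -6 - 4*0 = -6 + 0 = -6)
a = -15 (a = 5 - 20 = -15)
V(n(-1, -3))*39 + a = -6*39 - 15 = -234 - 15 = -249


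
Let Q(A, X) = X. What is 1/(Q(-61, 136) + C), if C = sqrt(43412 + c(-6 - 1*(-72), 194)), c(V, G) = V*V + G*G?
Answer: -34/16727 + sqrt(21351)/33454 ≈ 0.0023351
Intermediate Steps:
c(V, G) = G**2 + V**2 (c(V, G) = V**2 + G**2 = G**2 + V**2)
C = 2*sqrt(21351) (C = sqrt(43412 + (194**2 + (-6 - 1*(-72))**2)) = sqrt(43412 + (37636 + (-6 + 72)**2)) = sqrt(43412 + (37636 + 66**2)) = sqrt(43412 + (37636 + 4356)) = sqrt(43412 + 41992) = sqrt(85404) = 2*sqrt(21351) ≈ 292.24)
1/(Q(-61, 136) + C) = 1/(136 + 2*sqrt(21351))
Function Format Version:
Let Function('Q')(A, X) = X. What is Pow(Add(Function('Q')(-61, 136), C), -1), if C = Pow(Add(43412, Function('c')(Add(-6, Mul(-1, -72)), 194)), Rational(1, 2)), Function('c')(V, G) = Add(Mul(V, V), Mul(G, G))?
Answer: Add(Rational(-34, 16727), Mul(Rational(1, 33454), Pow(21351, Rational(1, 2)))) ≈ 0.0023351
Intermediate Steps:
Function('c')(V, G) = Add(Pow(G, 2), Pow(V, 2)) (Function('c')(V, G) = Add(Pow(V, 2), Pow(G, 2)) = Add(Pow(G, 2), Pow(V, 2)))
C = Mul(2, Pow(21351, Rational(1, 2))) (C = Pow(Add(43412, Add(Pow(194, 2), Pow(Add(-6, Mul(-1, -72)), 2))), Rational(1, 2)) = Pow(Add(43412, Add(37636, Pow(Add(-6, 72), 2))), Rational(1, 2)) = Pow(Add(43412, Add(37636, Pow(66, 2))), Rational(1, 2)) = Pow(Add(43412, Add(37636, 4356)), Rational(1, 2)) = Pow(Add(43412, 41992), Rational(1, 2)) = Pow(85404, Rational(1, 2)) = Mul(2, Pow(21351, Rational(1, 2))) ≈ 292.24)
Pow(Add(Function('Q')(-61, 136), C), -1) = Pow(Add(136, Mul(2, Pow(21351, Rational(1, 2)))), -1)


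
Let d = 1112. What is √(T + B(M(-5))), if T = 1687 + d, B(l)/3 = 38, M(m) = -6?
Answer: √2913 ≈ 53.972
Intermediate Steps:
B(l) = 114 (B(l) = 3*38 = 114)
T = 2799 (T = 1687 + 1112 = 2799)
√(T + B(M(-5))) = √(2799 + 114) = √2913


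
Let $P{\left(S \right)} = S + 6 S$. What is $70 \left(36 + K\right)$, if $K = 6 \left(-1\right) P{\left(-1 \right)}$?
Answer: $5460$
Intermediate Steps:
$P{\left(S \right)} = 7 S$
$K = 42$ ($K = 6 \left(-1\right) 7 \left(-1\right) = \left(-6\right) \left(-7\right) = 42$)
$70 \left(36 + K\right) = 70 \left(36 + 42\right) = 70 \cdot 78 = 5460$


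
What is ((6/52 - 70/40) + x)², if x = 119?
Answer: 37246609/2704 ≈ 13775.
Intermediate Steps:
((6/52 - 70/40) + x)² = ((6/52 - 70/40) + 119)² = ((6*(1/52) - 70*1/40) + 119)² = ((3/26 - 7/4) + 119)² = (-85/52 + 119)² = (6103/52)² = 37246609/2704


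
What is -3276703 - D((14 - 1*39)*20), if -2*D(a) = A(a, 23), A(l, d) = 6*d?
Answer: -3276634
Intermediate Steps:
D(a) = -69 (D(a) = -3*23 = -½*138 = -69)
-3276703 - D((14 - 1*39)*20) = -3276703 - 1*(-69) = -3276703 + 69 = -3276634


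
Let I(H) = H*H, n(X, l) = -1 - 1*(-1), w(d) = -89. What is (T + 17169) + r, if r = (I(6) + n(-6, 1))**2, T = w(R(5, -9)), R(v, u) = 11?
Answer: 18376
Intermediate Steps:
T = -89
n(X, l) = 0 (n(X, l) = -1 + 1 = 0)
I(H) = H**2
r = 1296 (r = (6**2 + 0)**2 = (36 + 0)**2 = 36**2 = 1296)
(T + 17169) + r = (-89 + 17169) + 1296 = 17080 + 1296 = 18376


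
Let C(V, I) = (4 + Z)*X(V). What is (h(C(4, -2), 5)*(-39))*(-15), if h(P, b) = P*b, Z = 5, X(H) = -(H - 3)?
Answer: -26325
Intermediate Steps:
X(H) = 3 - H (X(H) = -(-3 + H) = 3 - H)
C(V, I) = 27 - 9*V (C(V, I) = (4 + 5)*(3 - V) = 9*(3 - V) = 27 - 9*V)
(h(C(4, -2), 5)*(-39))*(-15) = (((27 - 9*4)*5)*(-39))*(-15) = (((27 - 36)*5)*(-39))*(-15) = (-9*5*(-39))*(-15) = -45*(-39)*(-15) = 1755*(-15) = -26325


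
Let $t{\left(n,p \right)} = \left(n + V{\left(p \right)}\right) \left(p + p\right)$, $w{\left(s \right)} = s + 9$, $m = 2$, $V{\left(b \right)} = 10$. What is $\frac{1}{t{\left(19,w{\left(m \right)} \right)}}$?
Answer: $\frac{1}{638} \approx 0.0015674$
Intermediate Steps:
$w{\left(s \right)} = 9 + s$
$t{\left(n,p \right)} = 2 p \left(10 + n\right)$ ($t{\left(n,p \right)} = \left(n + 10\right) \left(p + p\right) = \left(10 + n\right) 2 p = 2 p \left(10 + n\right)$)
$\frac{1}{t{\left(19,w{\left(m \right)} \right)}} = \frac{1}{2 \left(9 + 2\right) \left(10 + 19\right)} = \frac{1}{2 \cdot 11 \cdot 29} = \frac{1}{638}$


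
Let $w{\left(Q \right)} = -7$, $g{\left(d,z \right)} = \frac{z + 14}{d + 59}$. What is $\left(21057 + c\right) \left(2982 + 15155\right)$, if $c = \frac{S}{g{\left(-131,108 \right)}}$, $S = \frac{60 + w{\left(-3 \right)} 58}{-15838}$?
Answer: $\frac{184485340527495}{483059} \approx 3.8191 \cdot 10^{8}$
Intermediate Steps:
$g{\left(d,z \right)} = \frac{14 + z}{59 + d}$
$S = \frac{173}{7919}$ ($S = \frac{60 - 406}{-15838} = \left(60 - 406\right) \left(- \frac{1}{15838}\right) = \left(-346\right) \left(- \frac{1}{15838}\right) = \frac{173}{7919} \approx 0.021846$)
$c = - \frac{6228}{483059}$ ($c = \frac{173}{7919 \frac{14 + 108}{59 - 131}} = \frac{173}{7919 \frac{1}{-72} \cdot 122} = \frac{173}{7919 \left(\left(- \frac{1}{72}\right) 122\right)} = \frac{173}{7919 \left(- \frac{61}{36}\right)} = \frac{173}{7919} \left(- \frac{36}{61}\right) = - \frac{6228}{483059} \approx -0.012893$)
$\left(21057 + c\right) \left(2982 + 15155\right) = \left(21057 - \frac{6228}{483059}\right) \left(2982 + 15155\right) = \frac{10171767135}{483059} \cdot 18137 = \frac{184485340527495}{483059}$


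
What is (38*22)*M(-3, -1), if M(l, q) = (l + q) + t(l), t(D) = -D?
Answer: -836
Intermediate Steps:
M(l, q) = q (M(l, q) = (l + q) - l = q)
(38*22)*M(-3, -1) = (38*22)*(-1) = 836*(-1) = -836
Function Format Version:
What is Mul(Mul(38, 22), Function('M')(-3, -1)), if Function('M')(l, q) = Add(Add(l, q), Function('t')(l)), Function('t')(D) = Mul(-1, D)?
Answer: -836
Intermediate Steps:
Function('M')(l, q) = q (Function('M')(l, q) = Add(Add(l, q), Mul(-1, l)) = q)
Mul(Mul(38, 22), Function('M')(-3, -1)) = Mul(Mul(38, 22), -1) = Mul(836, -1) = -836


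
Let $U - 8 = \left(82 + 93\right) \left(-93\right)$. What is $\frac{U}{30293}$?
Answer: $- \frac{16267}{30293} \approx -0.53699$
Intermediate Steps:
$U = -16267$ ($U = 8 + \left(82 + 93\right) \left(-93\right) = 8 + 175 \left(-93\right) = 8 - 16275 = -16267$)
$\frac{U}{30293} = - \frac{16267}{30293}$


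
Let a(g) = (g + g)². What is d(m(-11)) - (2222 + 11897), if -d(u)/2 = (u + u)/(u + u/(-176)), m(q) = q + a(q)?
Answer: -2471529/175 ≈ -14123.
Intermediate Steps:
a(g) = 4*g² (a(g) = (2*g)² = 4*g²)
m(q) = q + 4*q²
d(u) = -704/175 (d(u) = -2*(u + u)/(u + u/(-176)) = -2*2*u/(u + u*(-1/176)) = -2*2*u/(u - u/176) = -2*2*u/(175*u/176) = -2*2*u*176/(175*u) = -2*352/175 = -704/175)
d(m(-11)) - (2222 + 11897) = -704/175 - (2222 + 11897) = -704/175 - 1*14119 = -704/175 - 14119 = -2471529/175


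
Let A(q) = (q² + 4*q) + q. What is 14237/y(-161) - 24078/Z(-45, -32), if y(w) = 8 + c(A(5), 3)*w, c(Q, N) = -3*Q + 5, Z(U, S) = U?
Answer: 187644733/350295 ≈ 535.68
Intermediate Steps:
A(q) = q² + 5*q
c(Q, N) = 5 - 3*Q
y(w) = 8 - 145*w (y(w) = 8 + (5 - 15*(5 + 5))*w = 8 + (5 - 15*10)*w = 8 + (5 - 3*50)*w = 8 + (5 - 150)*w = 8 - 145*w)
14237/y(-161) - 24078/Z(-45, -32) = 14237/(8 - 145*(-161)) - 24078/(-45) = 14237/(8 + 23345) - 24078*(-1/45) = 14237/23353 + 8026/15 = 187644733/350295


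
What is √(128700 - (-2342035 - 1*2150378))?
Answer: 3*√513457 ≈ 2149.7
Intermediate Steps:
√(128700 - (-2342035 - 1*2150378)) = √(128700 - (-2342035 - 2150378)) = √(128700 - 1*(-4492413)) = √(128700 + 4492413) = √4621113 = 3*√513457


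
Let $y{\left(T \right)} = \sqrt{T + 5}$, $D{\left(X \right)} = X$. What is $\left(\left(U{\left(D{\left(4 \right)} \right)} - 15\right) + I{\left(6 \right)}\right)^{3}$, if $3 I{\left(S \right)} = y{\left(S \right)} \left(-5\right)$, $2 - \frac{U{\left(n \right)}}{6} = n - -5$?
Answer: $-190418 - \frac{439990 \sqrt{11}}{27} \approx -2.4447 \cdot 10^{5}$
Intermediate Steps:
$U{\left(n \right)} = -18 - 6 n$ ($U{\left(n \right)} = 12 - 6 \left(n - -5\right) = 12 - 6 \left(n + 5\right) = 12 - 6 \left(5 + n\right) = 12 - \left(30 + 6 n\right) = -18 - 6 n$)
$y{\left(T \right)} = \sqrt{5 + T}$
$I{\left(S \right)} = - \frac{5 \sqrt{5 + S}}{3}$ ($I{\left(S \right)} = \frac{\sqrt{5 + S} \left(-5\right)}{3} = \frac{\left(-5\right) \sqrt{5 + S}}{3} = - \frac{5 \sqrt{5 + S}}{3}$)
$\left(\left(U{\left(D{\left(4 \right)} \right)} - 15\right) + I{\left(6 \right)}\right)^{3} = \left(\left(\left(-18 - 24\right) - 15\right) - \frac{5 \sqrt{5 + 6}}{3}\right)^{3} = \left(\left(\left(-18 - 24\right) - 15\right) - \frac{5 \sqrt{11}}{3}\right)^{3} = \left(\left(-42 - 15\right) - \frac{5 \sqrt{11}}{3}\right)^{3} = \left(-57 - \frac{5 \sqrt{11}}{3}\right)^{3}$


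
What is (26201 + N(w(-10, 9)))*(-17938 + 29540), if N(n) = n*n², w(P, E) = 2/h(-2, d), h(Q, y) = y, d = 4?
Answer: 1215941809/4 ≈ 3.0399e+8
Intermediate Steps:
w(P, E) = ½ (w(P, E) = 2/4 = 2*(¼) = ½)
N(n) = n³
(26201 + N(w(-10, 9)))*(-17938 + 29540) = (26201 + (½)³)*(-17938 + 29540) = (26201 + ⅛)*11602 = (209609/8)*11602 = 1215941809/4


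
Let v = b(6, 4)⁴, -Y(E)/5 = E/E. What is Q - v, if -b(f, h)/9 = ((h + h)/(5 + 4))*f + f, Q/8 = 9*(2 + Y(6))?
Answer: -108243432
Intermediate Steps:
Y(E) = -5 (Y(E) = -5*E/E = -5*1 = -5)
Q = -216 (Q = 8*(9*(2 - 5)) = 8*(9*(-3)) = 8*(-27) = -216)
b(f, h) = -9*f - 2*f*h (b(f, h) = -9*(((h + h)/(5 + 4))*f + f) = -9*(((2*h)/9)*f + f) = -9*(((2*h)*(⅑))*f + f) = -9*((2*h/9)*f + f) = -9*(2*f*h/9 + f) = -9*(f + 2*f*h/9) = -9*f - 2*f*h)
v = 108243216 (v = (-1*6*(9 + 2*4))⁴ = (-1*6*(9 + 8))⁴ = (-1*6*17)⁴ = (-102)⁴ = 108243216)
Q - v = -216 - 1*108243216 = -216 - 108243216 = -108243432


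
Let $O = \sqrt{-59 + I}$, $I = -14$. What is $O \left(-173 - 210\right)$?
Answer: $- 383 i \sqrt{73} \approx - 3272.4 i$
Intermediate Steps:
$O = i \sqrt{73}$ ($O = \sqrt{-59 - 14} = \sqrt{-73} = i \sqrt{73} \approx 8.544 i$)
$O \left(-173 - 210\right) = i \sqrt{73} \left(-173 - 210\right) = i \sqrt{73} \left(-383\right) = - 383 i \sqrt{73}$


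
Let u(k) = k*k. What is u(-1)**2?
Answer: 1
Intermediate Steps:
u(k) = k**2
u(-1)**2 = ((-1)**2)**2 = 1**2 = 1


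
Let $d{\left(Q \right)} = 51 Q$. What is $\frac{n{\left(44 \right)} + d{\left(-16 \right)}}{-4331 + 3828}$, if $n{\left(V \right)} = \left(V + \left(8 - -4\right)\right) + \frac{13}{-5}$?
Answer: $\frac{3813}{2515} \approx 1.5161$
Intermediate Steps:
$n{\left(V \right)} = \frac{47}{5} + V$ ($n{\left(V \right)} = \left(V + \left(8 + 4\right)\right) + 13 \left(- \frac{1}{5}\right) = \left(V + 12\right) - \frac{13}{5} = \left(12 + V\right) - \frac{13}{5} = \frac{47}{5} + V$)
$\frac{n{\left(44 \right)} + d{\left(-16 \right)}}{-4331 + 3828} = \frac{\left(\frac{47}{5} + 44\right) + 51 \left(-16\right)}{-4331 + 3828} = \frac{\frac{267}{5} - 816}{-503} = \left(- \frac{3813}{5}\right) \left(- \frac{1}{503}\right) = \frac{3813}{2515}$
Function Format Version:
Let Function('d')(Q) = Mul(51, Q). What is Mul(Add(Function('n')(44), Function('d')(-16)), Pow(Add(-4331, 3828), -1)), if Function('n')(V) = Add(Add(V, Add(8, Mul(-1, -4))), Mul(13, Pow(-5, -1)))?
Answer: Rational(3813, 2515) ≈ 1.5161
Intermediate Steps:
Function('n')(V) = Add(Rational(47, 5), V) (Function('n')(V) = Add(Add(V, Add(8, 4)), Mul(13, Rational(-1, 5))) = Add(Add(V, 12), Rational(-13, 5)) = Add(Add(12, V), Rational(-13, 5)) = Add(Rational(47, 5), V))
Mul(Add(Function('n')(44), Function('d')(-16)), Pow(Add(-4331, 3828), -1)) = Mul(Add(Add(Rational(47, 5), 44), Mul(51, -16)), Pow(Add(-4331, 3828), -1)) = Mul(Add(Rational(267, 5), -816), Pow(-503, -1)) = Mul(Rational(-3813, 5), Rational(-1, 503)) = Rational(3813, 2515)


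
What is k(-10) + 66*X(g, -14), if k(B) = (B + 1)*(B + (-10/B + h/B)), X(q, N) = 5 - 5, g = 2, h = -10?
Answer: 72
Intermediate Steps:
X(q, N) = 0
k(B) = (1 + B)*(B - 20/B) (k(B) = (B + 1)*(B + (-10/B - 10/B)) = (1 + B)*(B - 20/B))
k(-10) + 66*X(g, -14) = (-20 - 10 + (-10)² - 20/(-10)) + 66*0 = (-20 - 10 + 100 - 20*(-⅒)) + 0 = (-20 - 10 + 100 + 2) + 0 = 72 + 0 = 72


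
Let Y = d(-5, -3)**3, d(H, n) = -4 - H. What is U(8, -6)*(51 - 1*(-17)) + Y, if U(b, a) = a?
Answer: -407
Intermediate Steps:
Y = 1 (Y = (-4 - 1*(-5))**3 = (-4 + 5)**3 = 1**3 = 1)
U(8, -6)*(51 - 1*(-17)) + Y = -6*(51 - 1*(-17)) + 1 = -6*(51 + 17) + 1 = -6*68 + 1 = -408 + 1 = -407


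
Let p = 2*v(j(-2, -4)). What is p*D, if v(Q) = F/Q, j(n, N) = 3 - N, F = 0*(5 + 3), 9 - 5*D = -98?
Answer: 0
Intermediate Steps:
D = 107/5 (D = 9/5 - 1/5*(-98) = 9/5 + 98/5 = 107/5 ≈ 21.400)
F = 0 (F = 0*8 = 0)
v(Q) = 0 (v(Q) = 0/Q = 0)
p = 0 (p = 2*0 = 0)
p*D = 0*(107/5) = 0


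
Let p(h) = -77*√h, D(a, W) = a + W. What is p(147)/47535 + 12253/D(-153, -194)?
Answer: -12253/347 - 539*√3/47535 ≈ -35.331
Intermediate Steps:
D(a, W) = W + a
p(147)/47535 + 12253/D(-153, -194) = -539*√3/47535 + 12253/(-194 - 153) = -539*√3*(1/47535) + 12253/(-347) = -539*√3*(1/47535) + 12253*(-1/347) = -539*√3/47535 - 12253/347 = -12253/347 - 539*√3/47535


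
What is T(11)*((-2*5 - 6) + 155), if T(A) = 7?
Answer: 973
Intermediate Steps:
T(11)*((-2*5 - 6) + 155) = 7*((-2*5 - 6) + 155) = 7*((-10 - 6) + 155) = 7*(-16 + 155) = 7*139 = 973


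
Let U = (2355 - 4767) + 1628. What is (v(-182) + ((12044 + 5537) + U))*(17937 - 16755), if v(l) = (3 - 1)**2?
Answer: 19858782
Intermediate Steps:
v(l) = 4 (v(l) = 2**2 = 4)
U = -784 (U = -2412 + 1628 = -784)
(v(-182) + ((12044 + 5537) + U))*(17937 - 16755) = (4 + ((12044 + 5537) - 784))*(17937 - 16755) = (4 + (17581 - 784))*1182 = (4 + 16797)*1182 = 16801*1182 = 19858782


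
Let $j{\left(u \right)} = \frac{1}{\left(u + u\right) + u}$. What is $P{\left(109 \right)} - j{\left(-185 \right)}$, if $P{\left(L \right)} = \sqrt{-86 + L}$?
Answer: $\frac{1}{555} + \sqrt{23} \approx 4.7976$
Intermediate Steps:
$j{\left(u \right)} = \frac{1}{3 u}$ ($j{\left(u \right)} = \frac{1}{2 u + u} = \frac{1}{3 u}$)
$P{\left(109 \right)} - j{\left(-185 \right)} = \sqrt{-86 + 109} - \frac{1}{3 \left(-185\right)} = \sqrt{23} - \frac{1}{3} \left(- \frac{1}{185}\right) = \sqrt{23} - - \frac{1}{555} = \sqrt{23} + \frac{1}{555} = \frac{1}{555} + \sqrt{23}$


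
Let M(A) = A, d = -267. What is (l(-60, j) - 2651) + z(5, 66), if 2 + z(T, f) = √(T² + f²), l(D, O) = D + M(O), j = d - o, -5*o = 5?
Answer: -2979 + √4381 ≈ -2912.8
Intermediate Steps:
o = -1 (o = -⅕*5 = -1)
j = -266 (j = -267 - 1*(-1) = -267 + 1 = -266)
l(D, O) = D + O
z(T, f) = -2 + √(T² + f²)
(l(-60, j) - 2651) + z(5, 66) = ((-60 - 266) - 2651) + (-2 + √(5² + 66²)) = (-326 - 2651) + (-2 + √(25 + 4356)) = -2977 + (-2 + √4381) = -2979 + √4381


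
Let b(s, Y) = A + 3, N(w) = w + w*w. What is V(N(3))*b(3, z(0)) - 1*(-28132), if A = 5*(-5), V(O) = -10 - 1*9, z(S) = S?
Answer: 28550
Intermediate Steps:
N(w) = w + w²
V(O) = -19 (V(O) = -10 - 9 = -19)
A = -25
b(s, Y) = -22 (b(s, Y) = -25 + 3 = -22)
V(N(3))*b(3, z(0)) - 1*(-28132) = -19*(-22) - 1*(-28132) = 418 + 28132 = 28550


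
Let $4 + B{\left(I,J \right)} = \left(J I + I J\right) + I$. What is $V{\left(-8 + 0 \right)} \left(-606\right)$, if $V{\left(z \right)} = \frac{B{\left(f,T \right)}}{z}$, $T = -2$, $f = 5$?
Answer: $- \frac{5757}{4} \approx -1439.3$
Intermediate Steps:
$B{\left(I,J \right)} = -4 + I + 2 I J$ ($B{\left(I,J \right)} = -4 + \left(\left(J I + I J\right) + I\right) = -4 + \left(\left(I J + I J\right) + I\right) = -4 + \left(2 I J + I\right) = -4 + \left(I + 2 I J\right) = -4 + I + 2 I J$)
$V{\left(z \right)} = - \frac{19}{z}$ ($V{\left(z \right)} = \frac{-4 + 5 + 2 \cdot 5 \left(-2\right)}{z} = \frac{-4 + 5 - 20}{z} = - \frac{19}{z}$)
$V{\left(-8 + 0 \right)} \left(-606\right) = - \frac{19}{-8 + 0} \left(-606\right) = - \frac{19}{-8} \left(-606\right) = \left(-19\right) \left(- \frac{1}{8}\right) \left(-606\right) = \frac{19}{8} \left(-606\right) = - \frac{5757}{4}$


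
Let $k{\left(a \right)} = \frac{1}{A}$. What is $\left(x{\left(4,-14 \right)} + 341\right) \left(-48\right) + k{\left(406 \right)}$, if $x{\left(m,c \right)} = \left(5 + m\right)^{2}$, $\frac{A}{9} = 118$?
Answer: $- \frac{21511871}{1062} \approx -20256.0$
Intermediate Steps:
$A = 1062$ ($A = 9 \cdot 118 = 1062$)
$k{\left(a \right)} = \frac{1}{1062}$
$\left(x{\left(4,-14 \right)} + 341\right) \left(-48\right) + k{\left(406 \right)} = \left(\left(5 + 4\right)^{2} + 341\right) \left(-48\right) + \frac{1}{1062} = \left(9^{2} + 341\right) \left(-48\right) + \frac{1}{1062} = \left(81 + 341\right) \left(-48\right) + \frac{1}{1062} = 422 \left(-48\right) + \frac{1}{1062} = -20256 + \frac{1}{1062} = - \frac{21511871}{1062}$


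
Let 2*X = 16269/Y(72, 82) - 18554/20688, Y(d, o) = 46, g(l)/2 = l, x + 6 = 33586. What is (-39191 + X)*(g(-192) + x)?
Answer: -154063370353613/118956 ≈ -1.2951e+9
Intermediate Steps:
x = 33580 (x = -6 + 33586 = 33580)
g(l) = 2*l
X = 83929897/475824 (X = (16269/46 - 18554/20688)/2 = (16269*(1/46) - 18554*1/20688)/2 = (16269/46 - 9277/10344)/2 = (½)*(83929897/237912) = 83929897/475824 ≈ 176.39)
(-39191 + X)*(g(-192) + x) = (-39191 + 83929897/475824)*(2*(-192) + 33580) = -18564088487*(-384 + 33580)/475824 = -18564088487/475824*33196 = -154063370353613/118956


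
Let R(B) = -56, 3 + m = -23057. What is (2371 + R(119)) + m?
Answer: -20745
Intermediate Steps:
m = -23060 (m = -3 - 23057 = -23060)
(2371 + R(119)) + m = (2371 - 56) - 23060 = 2315 - 23060 = -20745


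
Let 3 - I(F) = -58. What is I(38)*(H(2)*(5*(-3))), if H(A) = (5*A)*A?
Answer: -18300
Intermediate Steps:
H(A) = 5*A²
I(F) = 61 (I(F) = 3 - 1*(-58) = 3 + 58 = 61)
I(38)*(H(2)*(5*(-3))) = 61*((5*2²)*(5*(-3))) = 61*((5*4)*(-15)) = 61*(20*(-15)) = 61*(-300) = -18300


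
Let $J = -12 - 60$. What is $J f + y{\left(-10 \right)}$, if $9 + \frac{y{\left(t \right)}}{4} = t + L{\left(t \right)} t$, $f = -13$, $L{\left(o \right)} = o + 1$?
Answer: $1220$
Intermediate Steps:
$L{\left(o \right)} = 1 + o$
$y{\left(t \right)} = -36 + 4 t + 4 t \left(1 + t\right)$ ($y{\left(t \right)} = -36 + 4 \left(t + \left(1 + t\right) t\right) = -36 + 4 \left(t + t \left(1 + t\right)\right) = -36 + \left(4 t + 4 t \left(1 + t\right)\right) = -36 + 4 t + 4 t \left(1 + t\right)$)
$J = -72$ ($J = -12 - 60 = -72$)
$J f + y{\left(-10 \right)} = \left(-72\right) \left(-13\right) + \left(-36 + 4 \left(-10\right) + 4 \left(-10\right) \left(1 - 10\right)\right) = 936 - \left(76 - 360\right) = 936 - -284 = 936 + 284 = 1220$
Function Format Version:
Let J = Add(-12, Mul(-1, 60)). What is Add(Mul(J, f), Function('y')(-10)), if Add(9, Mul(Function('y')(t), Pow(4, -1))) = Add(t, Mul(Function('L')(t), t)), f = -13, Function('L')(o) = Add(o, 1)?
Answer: 1220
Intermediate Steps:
Function('L')(o) = Add(1, o)
Function('y')(t) = Add(-36, Mul(4, t), Mul(4, t, Add(1, t))) (Function('y')(t) = Add(-36, Mul(4, Add(t, Mul(Add(1, t), t)))) = Add(-36, Mul(4, Add(t, Mul(t, Add(1, t))))) = Add(-36, Add(Mul(4, t), Mul(4, t, Add(1, t)))) = Add(-36, Mul(4, t), Mul(4, t, Add(1, t))))
J = -72 (J = Add(-12, -60) = -72)
Add(Mul(J, f), Function('y')(-10)) = Add(Mul(-72, -13), Add(-36, Mul(4, -10), Mul(4, -10, Add(1, -10)))) = Add(936, Add(-36, -40, Mul(4, -10, -9))) = Add(936, Add(-36, -40, 360)) = Add(936, 284) = 1220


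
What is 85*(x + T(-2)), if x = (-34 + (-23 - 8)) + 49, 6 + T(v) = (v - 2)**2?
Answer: -510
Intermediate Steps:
T(v) = -6 + (-2 + v)**2 (T(v) = -6 + (v - 2)**2 = -6 + (-2 + v)**2)
x = -16 (x = (-34 - 31) + 49 = -65 + 49 = -16)
85*(x + T(-2)) = 85*(-16 + (-6 + (-2 - 2)**2)) = 85*(-16 + (-6 + (-4)**2)) = 85*(-16 + (-6 + 16)) = 85*(-16 + 10) = 85*(-6) = -510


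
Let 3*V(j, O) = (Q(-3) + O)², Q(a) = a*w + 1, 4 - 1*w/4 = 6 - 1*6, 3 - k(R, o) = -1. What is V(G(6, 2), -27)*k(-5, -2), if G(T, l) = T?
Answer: 21904/3 ≈ 7301.3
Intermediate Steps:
k(R, o) = 4 (k(R, o) = 3 - 1*(-1) = 3 + 1 = 4)
w = 16 (w = 16 - 4*(6 - 1*6) = 16 - 4*(6 - 6) = 16 - 4*0 = 16 + 0 = 16)
Q(a) = 1 + 16*a (Q(a) = a*16 + 1 = 16*a + 1 = 1 + 16*a)
V(j, O) = (-47 + O)²/3 (V(j, O) = ((1 + 16*(-3)) + O)²/3 = ((1 - 48) + O)²/3 = (-47 + O)²/3)
V(G(6, 2), -27)*k(-5, -2) = ((-47 - 27)²/3)*4 = ((⅓)*(-74)²)*4 = ((⅓)*5476)*4 = (5476/3)*4 = 21904/3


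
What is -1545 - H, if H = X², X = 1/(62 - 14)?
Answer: -3559681/2304 ≈ -1545.0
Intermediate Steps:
X = 1/48 ≈ 0.020833
H = 1/2304 (H = (1/48)² = 1/2304 ≈ 0.00043403)
-1545 - H = -1545 - 1*1/2304 = -1545 - 1/2304 = -3559681/2304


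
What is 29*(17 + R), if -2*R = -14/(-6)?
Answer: 2755/6 ≈ 459.17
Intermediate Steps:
R = -7/6 (R = -(-7)/(-6) = -(-7)*(-1)/6 = -½*7/3 = -7/6 ≈ -1.1667)
29*(17 + R) = 29*(17 - 7/6) = 29*(95/6) = 2755/6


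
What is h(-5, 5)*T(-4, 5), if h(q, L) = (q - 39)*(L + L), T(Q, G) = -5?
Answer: 2200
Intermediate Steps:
h(q, L) = 2*L*(-39 + q) (h(q, L) = (-39 + q)*(2*L) = 2*L*(-39 + q))
h(-5, 5)*T(-4, 5) = (2*5*(-39 - 5))*(-5) = (2*5*(-44))*(-5) = -440*(-5) = 2200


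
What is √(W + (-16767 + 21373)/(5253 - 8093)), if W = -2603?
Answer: I*√1312989865/710 ≈ 51.036*I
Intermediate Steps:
√(W + (-16767 + 21373)/(5253 - 8093)) = √(-2603 + (-16767 + 21373)/(5253 - 8093)) = √(-2603 + 4606/(-2840)) = √(-2603 + 4606*(-1/2840)) = √(-2603 - 2303/1420) = √(-3698563/1420) = I*√1312989865/710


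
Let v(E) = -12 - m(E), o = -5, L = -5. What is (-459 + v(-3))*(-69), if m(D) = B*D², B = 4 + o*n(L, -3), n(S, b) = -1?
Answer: 38088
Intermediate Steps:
B = 9 (B = 4 - 5*(-1) = 4 + 5 = 9)
m(D) = 9*D²
v(E) = -12 - 9*E²
(-459 + v(-3))*(-69) = (-459 + (-12 - 9*(-3)²))*(-69) = (-459 + (-12 - 9*9))*(-69) = (-459 + (-12 - 81))*(-69) = (-459 - 93)*(-69) = -552*(-69) = 38088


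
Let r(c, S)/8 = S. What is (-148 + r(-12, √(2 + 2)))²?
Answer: 17424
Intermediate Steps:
r(c, S) = 8*S
(-148 + r(-12, √(2 + 2)))² = (-148 + 8*√(2 + 2))² = (-148 + 8*√4)² = (-148 + 8*2)² = (-148 + 16)² = (-132)² = 17424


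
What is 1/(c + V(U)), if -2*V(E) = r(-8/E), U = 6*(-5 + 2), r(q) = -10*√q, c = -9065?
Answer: -3/27185 ≈ -0.00011035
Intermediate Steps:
U = -18 (U = 6*(-3) = -18)
V(E) = 10*√2*√(-1/E) (V(E) = -(-5)*√(-8/E) = -(-5)*2*√2*√(-1/E) = -(-10)*√2*√(-1/E) = 10*√2*√(-1/E))
1/(c + V(U)) = 1/(-9065 + 10*√2*√(-1/(-18))) = 1/(-9065 + 10*√2*√(-1*(-1/18))) = 1/(-9065 + 10*√2*√(1/18)) = 1/(-9065 + 10*√2*(√2/6)) = 1/(-9065 + 10/3) = 1/(-27185/3) = -3/27185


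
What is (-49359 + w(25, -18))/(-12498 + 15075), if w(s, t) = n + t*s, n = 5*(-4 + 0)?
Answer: -49829/2577 ≈ -19.336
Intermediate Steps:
n = -20 (n = 5*(-4) = -20)
w(s, t) = -20 + s*t (w(s, t) = -20 + t*s = -20 + s*t)
(-49359 + w(25, -18))/(-12498 + 15075) = (-49359 + (-20 + 25*(-18)))/(-12498 + 15075) = (-49359 + (-20 - 450))/2577 = (-49359 - 470)*(1/2577) = -49829*1/2577 = -49829/2577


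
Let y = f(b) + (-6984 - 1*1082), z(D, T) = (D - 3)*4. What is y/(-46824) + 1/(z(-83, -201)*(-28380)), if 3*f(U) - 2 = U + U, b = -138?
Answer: 9954726013/57141200160 ≈ 0.17421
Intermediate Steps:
z(D, T) = -12 + 4*D (z(D, T) = (-3 + D)*4 = -12 + 4*D)
f(U) = ⅔ + 2*U/3 (f(U) = ⅔ + (U + U)/3 = ⅔ + (2*U)/3 = ⅔ + 2*U/3)
y = -24472/3 (y = (⅔ + (⅔)*(-138)) + (-6984 - 1*1082) = (⅔ - 92) + (-6984 - 1082) = -274/3 - 8066 = -24472/3 ≈ -8157.3)
y/(-46824) + 1/(z(-83, -201)*(-28380)) = -24472/3/(-46824) + 1/((-12 + 4*(-83))*(-28380)) = -24472/3*(-1/46824) - 1/28380/(-12 - 332) = 3059/17559 - 1/28380/(-344) = 3059/17559 - 1/344*(-1/28380) = 3059/17559 + 1/9762720 = 9954726013/57141200160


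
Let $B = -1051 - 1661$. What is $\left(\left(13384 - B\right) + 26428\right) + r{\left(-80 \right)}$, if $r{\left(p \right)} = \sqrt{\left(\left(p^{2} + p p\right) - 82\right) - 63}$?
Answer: $42524 + \sqrt{12655} \approx 42637.0$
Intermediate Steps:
$B = -2712$
$r{\left(p \right)} = \sqrt{-145 + 2 p^{2}}$ ($r{\left(p \right)} = \sqrt{\left(\left(p^{2} + p^{2}\right) - 82\right) - 63} = \sqrt{\left(2 p^{2} - 82\right) - 63} = \sqrt{\left(-82 + 2 p^{2}\right) - 63} = \sqrt{-145 + 2 p^{2}}$)
$\left(\left(13384 - B\right) + 26428\right) + r{\left(-80 \right)} = \left(\left(13384 - -2712\right) + 26428\right) + \sqrt{-145 + 2 \left(-80\right)^{2}} = \left(\left(13384 + 2712\right) + 26428\right) + \sqrt{-145 + 2 \cdot 6400} = \left(16096 + 26428\right) + \sqrt{-145 + 12800} = 42524 + \sqrt{12655}$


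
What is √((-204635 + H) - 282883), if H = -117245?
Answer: I*√604763 ≈ 777.67*I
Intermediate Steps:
√((-204635 + H) - 282883) = √((-204635 - 117245) - 282883) = √(-321880 - 282883) = √(-604763) = I*√604763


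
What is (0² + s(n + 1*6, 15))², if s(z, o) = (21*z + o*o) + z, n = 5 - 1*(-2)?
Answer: 261121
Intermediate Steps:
n = 7 (n = 5 + 2 = 7)
s(z, o) = o² + 22*z (s(z, o) = (21*z + o²) + z = (o² + 21*z) + z = o² + 22*z)
(0² + s(n + 1*6, 15))² = (0² + (15² + 22*(7 + 1*6)))² = (0 + (225 + 22*(7 + 6)))² = (0 + (225 + 22*13))² = (0 + (225 + 286))² = (0 + 511)² = 511² = 261121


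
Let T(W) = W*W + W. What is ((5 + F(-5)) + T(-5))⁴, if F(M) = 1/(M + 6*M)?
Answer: 583506543376/1500625 ≈ 3.8884e+5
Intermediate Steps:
T(W) = W + W² (T(W) = W² + W = W + W²)
F(M) = 1/(7*M)
((5 + F(-5)) + T(-5))⁴ = ((5 + (⅐)/(-5)) - 5*(1 - 5))⁴ = ((5 + (⅐)*(-⅕)) - 5*(-4))⁴ = ((5 - 1/35) + 20)⁴ = (174/35 + 20)⁴ = (874/35)⁴ = 583506543376/1500625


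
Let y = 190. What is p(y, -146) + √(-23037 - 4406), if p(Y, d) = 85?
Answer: 85 + I*√27443 ≈ 85.0 + 165.66*I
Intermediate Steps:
p(y, -146) + √(-23037 - 4406) = 85 + √(-23037 - 4406) = 85 + √(-27443) = 85 + I*√27443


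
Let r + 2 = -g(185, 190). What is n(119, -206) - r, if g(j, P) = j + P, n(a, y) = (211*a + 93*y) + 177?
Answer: 6505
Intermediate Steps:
n(a, y) = 177 + 93*y + 211*a (n(a, y) = (93*y + 211*a) + 177 = 177 + 93*y + 211*a)
g(j, P) = P + j
r = -377 (r = -2 - (190 + 185) = -2 - 1*375 = -2 - 375 = -377)
n(119, -206) - r = (177 + 93*(-206) + 211*119) - 1*(-377) = (177 - 19158 + 25109) + 377 = 6128 + 377 = 6505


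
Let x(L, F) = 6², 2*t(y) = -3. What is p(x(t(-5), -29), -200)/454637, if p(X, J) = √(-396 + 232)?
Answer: 2*I*√41/454637 ≈ 2.8168e-5*I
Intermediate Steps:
t(y) = -3/2 (t(y) = (½)*(-3) = -3/2)
x(L, F) = 36
p(X, J) = 2*I*√41 (p(X, J) = √(-164) = 2*I*√41)
p(x(t(-5), -29), -200)/454637 = (2*I*√41)/454637 = (2*I*√41)*(1/454637) = 2*I*√41/454637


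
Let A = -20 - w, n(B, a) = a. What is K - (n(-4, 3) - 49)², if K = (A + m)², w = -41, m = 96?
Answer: 11573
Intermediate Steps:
A = 21 (A = -20 - 1*(-41) = -20 + 41 = 21)
K = 13689 (K = (21 + 96)² = 117² = 13689)
K - (n(-4, 3) - 49)² = 13689 - (3 - 49)² = 13689 - 1*(-46)² = 13689 - 1*2116 = 13689 - 2116 = 11573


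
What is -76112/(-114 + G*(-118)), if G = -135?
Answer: -9514/1977 ≈ -4.8123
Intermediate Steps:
-76112/(-114 + G*(-118)) = -76112/(-114 - 135*(-118)) = -76112/(-114 + 15930) = -76112/15816 = -76112*1/15816 = -9514/1977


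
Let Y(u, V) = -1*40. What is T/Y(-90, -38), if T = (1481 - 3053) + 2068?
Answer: -62/5 ≈ -12.400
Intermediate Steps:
Y(u, V) = -40
T = 496 (T = -1572 + 2068 = 496)
T/Y(-90, -38) = 496/(-40) = 496*(-1/40) = -62/5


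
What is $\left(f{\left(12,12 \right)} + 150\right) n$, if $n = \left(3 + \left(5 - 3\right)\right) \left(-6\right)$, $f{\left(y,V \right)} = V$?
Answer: $-4860$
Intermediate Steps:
$n = -30$ ($n = \left(3 + 2\right) \left(-6\right) = 5 \left(-6\right) = -30$)
$\left(f{\left(12,12 \right)} + 150\right) n = \left(12 + 150\right) \left(-30\right) = 162 \left(-30\right) = -4860$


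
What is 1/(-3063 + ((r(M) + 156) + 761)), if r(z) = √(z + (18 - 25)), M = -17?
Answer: -1073/2302670 - I*√6/2302670 ≈ -0.00046598 - 1.0638e-6*I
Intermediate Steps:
r(z) = √(-7 + z) (r(z) = √(z - 7) = √(-7 + z))
1/(-3063 + ((r(M) + 156) + 761)) = 1/(-3063 + ((√(-7 - 17) + 156) + 761)) = 1/(-3063 + ((√(-24) + 156) + 761)) = 1/(-3063 + ((2*I*√6 + 156) + 761)) = 1/(-3063 + ((156 + 2*I*√6) + 761)) = 1/(-3063 + (917 + 2*I*√6)) = 1/(-2146 + 2*I*√6)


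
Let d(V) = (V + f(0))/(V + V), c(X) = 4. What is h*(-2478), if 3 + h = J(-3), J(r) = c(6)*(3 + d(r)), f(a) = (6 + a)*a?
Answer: -27258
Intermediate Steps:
f(a) = a*(6 + a)
d(V) = ½ (d(V) = (V + 0*(6 + 0))/(V + V) = (V + 0*6)/((2*V)) = (V + 0)*(1/(2*V)) = V*(1/(2*V)) = ½)
J(r) = 14 (J(r) = 4*(3 + ½) = 4*(7/2) = 14)
h = 11 (h = -3 + 14 = 11)
h*(-2478) = 11*(-2478) = -27258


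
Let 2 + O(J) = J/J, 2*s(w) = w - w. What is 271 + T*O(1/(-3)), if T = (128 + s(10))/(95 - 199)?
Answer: 3539/13 ≈ 272.23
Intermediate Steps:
s(w) = 0 (s(w) = (w - w)/2 = (1/2)*0 = 0)
T = -16/13 (T = (128 + 0)/(95 - 199) = 128/(-104) = 128*(-1/104) = -16/13 ≈ -1.2308)
O(J) = -1 (O(J) = -2 + J/J = -2 + 1 = -1)
271 + T*O(1/(-3)) = 271 - 16/13*(-1) = 271 + 16/13 = 3539/13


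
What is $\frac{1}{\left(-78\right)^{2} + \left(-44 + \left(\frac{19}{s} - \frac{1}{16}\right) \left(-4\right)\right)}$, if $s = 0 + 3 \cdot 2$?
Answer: $\frac{12}{72331} \approx 0.0001659$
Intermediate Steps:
$s = 6$ ($s = 0 + 6 = 6$)
$\frac{1}{\left(-78\right)^{2} + \left(-44 + \left(\frac{19}{s} - \frac{1}{16}\right) \left(-4\right)\right)} = \frac{1}{\left(-78\right)^{2} - \left(44 - \left(\frac{19}{6} - \frac{1}{16}\right) \left(-4\right)\right)} = \frac{1}{6084 - \left(44 - \left(19 \cdot \frac{1}{6} - \frac{1}{16}\right) \left(-4\right)\right)} = \frac{1}{6084 - \left(44 - \left(\frac{19}{6} - \frac{1}{16}\right) \left(-4\right)\right)} = \frac{1}{6084 + \left(-44 + \frac{149}{48} \left(-4\right)\right)} = \frac{1}{6084 - \frac{677}{12}} = \frac{1}{\frac{72331}{12}} = \frac{12}{72331}$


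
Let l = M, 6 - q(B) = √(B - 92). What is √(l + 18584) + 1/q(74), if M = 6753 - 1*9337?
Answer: ⅑ + 40*√10 + I*√2/18 ≈ 126.6 + 0.078567*I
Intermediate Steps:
q(B) = 6 - √(-92 + B) (q(B) = 6 - √(B - 92) = 6 - √(-92 + B))
M = -2584 (M = 6753 - 9337 = -2584)
l = -2584
√(l + 18584) + 1/q(74) = √(-2584 + 18584) + 1/(6 - √(-92 + 74)) = √16000 + 1/(6 - √(-18)) = 40*√10 + 1/(6 - 3*I*√2) = 1/(6 - 3*I*√2) + 40*√10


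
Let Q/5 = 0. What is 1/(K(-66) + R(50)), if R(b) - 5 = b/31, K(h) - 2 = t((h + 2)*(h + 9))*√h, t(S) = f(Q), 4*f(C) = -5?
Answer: 22072/454379 + 9610*I*√66/1363137 ≈ 0.048576 + 0.057274*I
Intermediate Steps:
Q = 0 (Q = 5*0 = 0)
f(C) = -5/4 (f(C) = (¼)*(-5) = -5/4)
t(S) = -5/4
K(h) = 2 - 5*√h/4
R(b) = 5 + b/31
1/(K(-66) + R(50)) = 1/((2 - 5*I*√66/4) + (5 + (1/31)*50)) = 1/((2 - 5*I*√66/4) + (5 + 50/31)) = 1/((2 - 5*I*√66/4) + 205/31) = 1/(267/31 - 5*I*√66/4)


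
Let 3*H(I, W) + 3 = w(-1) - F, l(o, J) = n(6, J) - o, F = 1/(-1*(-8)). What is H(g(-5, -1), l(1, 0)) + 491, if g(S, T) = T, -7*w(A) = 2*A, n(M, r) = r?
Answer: 27443/56 ≈ 490.05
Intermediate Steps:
w(A) = -2*A/7
F = ⅛ (F = 1/8 = ⅛ ≈ 0.12500)
l(o, J) = J - o
H(I, W) = -53/56 (H(I, W) = -1 + (-2/7*(-1) - 1*⅛)/3 = -1 + (2/7 - ⅛)/3 = -1 + (⅓)*(9/56) = -1 + 3/56 = -53/56)
H(g(-5, -1), l(1, 0)) + 491 = -53/56 + 491 = 27443/56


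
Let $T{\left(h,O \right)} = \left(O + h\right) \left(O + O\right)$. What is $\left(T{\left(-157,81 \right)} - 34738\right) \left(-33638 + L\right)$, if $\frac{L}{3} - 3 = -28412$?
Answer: $5592598250$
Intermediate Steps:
$L = -85227$ ($L = 9 + 3 \left(-28412\right) = 9 - 85236 = -85227$)
$T{\left(h,O \right)} = 2 O \left(O + h\right)$ ($T{\left(h,O \right)} = \left(O + h\right) 2 O = 2 O \left(O + h\right)$)
$\left(T{\left(-157,81 \right)} - 34738\right) \left(-33638 + L\right) = \left(2 \cdot 81 \left(81 - 157\right) - 34738\right) \left(-33638 - 85227\right) = \left(2 \cdot 81 \left(-76\right) - 34738\right) \left(-118865\right) = \left(-12312 - 34738\right) \left(-118865\right) = \left(-47050\right) \left(-118865\right) = 5592598250$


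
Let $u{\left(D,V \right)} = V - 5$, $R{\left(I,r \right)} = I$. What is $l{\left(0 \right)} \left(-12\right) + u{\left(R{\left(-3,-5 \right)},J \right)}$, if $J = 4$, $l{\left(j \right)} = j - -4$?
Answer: $-49$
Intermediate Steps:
$l{\left(j \right)} = 4 + j$ ($l{\left(j \right)} = j + 4 = 4 + j$)
$u{\left(D,V \right)} = -5 + V$ ($u{\left(D,V \right)} = V - 5 = -5 + V$)
$l{\left(0 \right)} \left(-12\right) + u{\left(R{\left(-3,-5 \right)},J \right)} = \left(4 + 0\right) \left(-12\right) + \left(-5 + 4\right) = 4 \left(-12\right) - 1 = -48 - 1 = -49$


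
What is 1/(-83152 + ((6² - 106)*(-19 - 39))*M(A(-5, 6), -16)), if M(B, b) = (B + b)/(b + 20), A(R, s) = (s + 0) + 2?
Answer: -1/91272 ≈ -1.0956e-5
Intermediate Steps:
A(R, s) = 2 + s (A(R, s) = s + 2 = 2 + s)
M(B, b) = (B + b)/(20 + b)
1/(-83152 + ((6² - 106)*(-19 - 39))*M(A(-5, 6), -16)) = 1/(-83152 + ((6² - 106)*(-19 - 39))*(((2 + 6) - 16)/(20 - 16))) = 1/(-83152 + ((36 - 106)*(-58))*((8 - 16)/4)) = 1/(-83152 + (-70*(-58))*((¼)*(-8))) = 1/(-83152 + 4060*(-2)) = 1/(-83152 - 8120) = 1/(-91272) = -1/91272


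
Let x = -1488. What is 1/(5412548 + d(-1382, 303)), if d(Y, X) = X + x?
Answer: 1/5411363 ≈ 1.8480e-7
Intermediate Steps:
d(Y, X) = -1488 + X (d(Y, X) = X - 1488 = -1488 + X)
1/(5412548 + d(-1382, 303)) = 1/(5412548 + (-1488 + 303)) = 1/(5412548 - 1185) = 1/5411363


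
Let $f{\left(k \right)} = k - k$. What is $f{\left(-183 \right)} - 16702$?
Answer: $-16702$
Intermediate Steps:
$f{\left(k \right)} = 0$
$f{\left(-183 \right)} - 16702 = 0 - 16702 = -16702$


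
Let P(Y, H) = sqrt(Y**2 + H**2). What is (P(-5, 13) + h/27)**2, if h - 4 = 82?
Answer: 148822/729 + 172*sqrt(194)/27 ≈ 292.87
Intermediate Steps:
h = 86 (h = 4 + 82 = 86)
P(Y, H) = sqrt(H**2 + Y**2)
(P(-5, 13) + h/27)**2 = (sqrt(13**2 + (-5)**2) + 86/27)**2 = (sqrt(169 + 25) + 86*(1/27))**2 = (sqrt(194) + 86/27)**2 = (86/27 + sqrt(194))**2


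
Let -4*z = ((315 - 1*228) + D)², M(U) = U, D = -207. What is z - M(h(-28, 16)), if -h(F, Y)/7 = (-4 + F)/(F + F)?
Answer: -3596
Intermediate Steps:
h(F, Y) = -7*(-4 + F)/(2*F) (h(F, Y) = -7*(-4 + F)/(F + F) = -7*(-4 + F)/(2*F))
z = -3600 (z = -((315 - 1*228) - 207)²/4 = -((315 - 228) - 207)²/4 = -(87 - 207)²/4 = -¼*(-120)² = -¼*14400 = -3600)
z - M(h(-28, 16)) = -3600 - (-7/2 + 14/(-28)) = -3600 - (-7/2 + 14*(-1/28)) = -3600 - (-7/2 - ½) = -3600 - 1*(-4) = -3600 + 4 = -3596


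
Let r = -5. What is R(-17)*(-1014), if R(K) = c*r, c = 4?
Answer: 20280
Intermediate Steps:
R(K) = -20 (R(K) = 4*(-5) = -20)
R(-17)*(-1014) = -20*(-1014) = 20280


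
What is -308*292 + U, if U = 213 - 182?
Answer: -89905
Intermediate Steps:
U = 31
-308*292 + U = -308*292 + 31 = -89936 + 31 = -89905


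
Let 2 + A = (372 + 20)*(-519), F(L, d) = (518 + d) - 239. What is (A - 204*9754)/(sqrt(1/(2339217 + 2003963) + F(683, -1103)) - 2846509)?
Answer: 27115130333908652920/35191108848399237899 + 4386532*I*sqrt(3885821776468605)/35191108848399237899 ≈ 0.77051 + 7.7702e-6*I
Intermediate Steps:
F(L, d) = 279 + d
A = -203450 (A = -2 + (372 + 20)*(-519) = -2 + 392*(-519) = -2 - 203448 = -203450)
(A - 204*9754)/(sqrt(1/(2339217 + 2003963) + F(683, -1103)) - 2846509) = (-203450 - 204*9754)/(sqrt(1/(2339217 + 2003963) + (279 - 1103)) - 2846509) = (-203450 - 1989816)/(sqrt(1/4343180 - 824) - 2846509) = -2193266/(sqrt(1/4343180 - 824) - 2846509) = -2193266/(sqrt(-3578780319/4343180) - 2846509) = -2193266/(I*sqrt(3885821776468605)/2171590 - 2846509) = -2193266/(-2846509 + I*sqrt(3885821776468605)/2171590)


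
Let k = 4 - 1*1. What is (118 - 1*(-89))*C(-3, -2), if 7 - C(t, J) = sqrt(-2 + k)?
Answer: 1242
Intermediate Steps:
k = 3 (k = 4 - 1 = 3)
C(t, J) = 6 (C(t, J) = 7 - sqrt(-2 + 3) = 7 - sqrt(1) = 7 - 1*1 = 7 - 1 = 6)
(118 - 1*(-89))*C(-3, -2) = (118 - 1*(-89))*6 = (118 + 89)*6 = 207*6 = 1242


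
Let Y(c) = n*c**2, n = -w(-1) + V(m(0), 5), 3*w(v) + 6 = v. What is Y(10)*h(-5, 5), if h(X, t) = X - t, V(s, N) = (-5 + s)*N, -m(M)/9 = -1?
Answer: -67000/3 ≈ -22333.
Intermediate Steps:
m(M) = 9 (m(M) = -9*(-1) = 9)
w(v) = -2 + v/3
V(s, N) = N*(-5 + s)
n = 67/3 (n = -(-2 + (1/3)*(-1)) + 5*(-5 + 9) = -(-2 - 1/3) + 5*4 = -1*(-7/3) + 20 = 7/3 + 20 = 67/3 ≈ 22.333)
Y(c) = 67*c**2/3
Y(10)*h(-5, 5) = ((67/3)*10**2)*(-5 - 1*5) = ((67/3)*100)*(-5 - 5) = (6700/3)*(-10) = -67000/3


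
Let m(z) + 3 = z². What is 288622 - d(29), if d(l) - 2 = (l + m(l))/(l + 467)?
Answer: 143154653/496 ≈ 2.8862e+5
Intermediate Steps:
m(z) = -3 + z²
d(l) = 2 + (-3 + l + l²)/(467 + l) (d(l) = 2 + (l + (-3 + l²))/(l + 467) = 2 + (-3 + l + l²)/(467 + l))
288622 - d(29) = 288622 - (931 + 29² + 3*29)/(467 + 29) = 288622 - (931 + 841 + 87)/496 = 288622 - 1859/496 = 143154653/496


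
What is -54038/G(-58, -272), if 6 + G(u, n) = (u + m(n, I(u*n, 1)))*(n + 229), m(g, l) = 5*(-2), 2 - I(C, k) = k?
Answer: -27019/1459 ≈ -18.519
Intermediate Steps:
I(C, k) = 2 - k
m(g, l) = -10
G(u, n) = -6 + (-10 + u)*(229 + n) (G(u, n) = -6 + (u - 10)*(n + 229) = -6 + (-10 + u)*(229 + n))
-54038/G(-58, -272) = -54038/(-2296 - 10*(-272) + 229*(-58) - 272*(-58)) = -54038/(-2296 + 2720 - 13282 + 15776) = -54038/2918 = -54038*1/2918 = -27019/1459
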